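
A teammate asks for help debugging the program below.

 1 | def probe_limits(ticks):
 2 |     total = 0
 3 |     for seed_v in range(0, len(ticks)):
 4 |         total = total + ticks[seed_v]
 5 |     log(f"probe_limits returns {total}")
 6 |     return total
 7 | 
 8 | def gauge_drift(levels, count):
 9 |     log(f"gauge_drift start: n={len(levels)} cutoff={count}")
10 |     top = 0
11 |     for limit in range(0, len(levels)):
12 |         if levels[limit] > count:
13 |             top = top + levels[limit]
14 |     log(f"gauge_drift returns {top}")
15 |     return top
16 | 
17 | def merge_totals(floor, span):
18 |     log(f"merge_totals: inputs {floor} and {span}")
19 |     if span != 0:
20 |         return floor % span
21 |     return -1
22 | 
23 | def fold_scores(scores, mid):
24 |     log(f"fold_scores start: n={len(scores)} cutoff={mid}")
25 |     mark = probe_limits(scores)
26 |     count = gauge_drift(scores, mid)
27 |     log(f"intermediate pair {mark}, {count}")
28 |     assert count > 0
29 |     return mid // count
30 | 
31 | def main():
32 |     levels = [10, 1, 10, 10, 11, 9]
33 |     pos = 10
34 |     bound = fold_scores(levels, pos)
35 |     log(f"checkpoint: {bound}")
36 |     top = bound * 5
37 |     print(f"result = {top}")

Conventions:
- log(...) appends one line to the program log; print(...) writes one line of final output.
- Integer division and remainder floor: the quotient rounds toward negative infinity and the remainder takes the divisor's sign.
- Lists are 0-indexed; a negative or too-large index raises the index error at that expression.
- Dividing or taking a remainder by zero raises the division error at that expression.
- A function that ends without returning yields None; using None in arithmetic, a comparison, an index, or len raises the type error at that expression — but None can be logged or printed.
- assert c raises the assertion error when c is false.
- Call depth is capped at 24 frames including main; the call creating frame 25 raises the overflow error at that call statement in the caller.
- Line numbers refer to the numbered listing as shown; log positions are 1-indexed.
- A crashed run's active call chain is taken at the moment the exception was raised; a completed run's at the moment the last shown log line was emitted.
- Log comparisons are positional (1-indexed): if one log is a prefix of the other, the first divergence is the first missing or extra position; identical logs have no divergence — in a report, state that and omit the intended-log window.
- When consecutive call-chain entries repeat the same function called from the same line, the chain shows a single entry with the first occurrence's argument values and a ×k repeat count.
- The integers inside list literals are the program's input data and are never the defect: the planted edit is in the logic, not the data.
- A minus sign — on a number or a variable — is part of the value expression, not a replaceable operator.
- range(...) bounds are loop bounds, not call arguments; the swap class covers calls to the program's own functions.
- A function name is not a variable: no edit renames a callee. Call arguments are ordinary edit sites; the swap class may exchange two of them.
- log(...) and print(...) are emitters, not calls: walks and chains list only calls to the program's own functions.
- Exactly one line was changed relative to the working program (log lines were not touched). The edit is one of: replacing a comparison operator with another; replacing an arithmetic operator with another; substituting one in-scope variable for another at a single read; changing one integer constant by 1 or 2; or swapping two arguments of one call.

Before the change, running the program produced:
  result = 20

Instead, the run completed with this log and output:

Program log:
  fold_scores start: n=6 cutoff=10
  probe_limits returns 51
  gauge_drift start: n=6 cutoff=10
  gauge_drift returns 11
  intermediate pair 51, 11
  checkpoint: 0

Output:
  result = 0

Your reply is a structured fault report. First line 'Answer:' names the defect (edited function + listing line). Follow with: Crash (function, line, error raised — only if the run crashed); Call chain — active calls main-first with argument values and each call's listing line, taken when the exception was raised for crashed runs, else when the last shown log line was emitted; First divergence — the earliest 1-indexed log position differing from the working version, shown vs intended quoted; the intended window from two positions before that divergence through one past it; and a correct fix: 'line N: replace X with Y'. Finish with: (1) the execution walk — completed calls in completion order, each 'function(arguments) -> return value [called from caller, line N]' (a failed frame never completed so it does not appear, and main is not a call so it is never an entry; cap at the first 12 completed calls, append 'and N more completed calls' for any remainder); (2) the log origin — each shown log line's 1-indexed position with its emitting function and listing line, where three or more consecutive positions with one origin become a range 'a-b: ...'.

Answer: the defect is in fold_scores at line 29.
Key observation: The log first diverges at position 6: the faulty run prints 'checkpoint: 0' where the working version prints 'checkpoint: 4'.
Call chain: main.
First divergence: position 6 — shown 'checkpoint: 0', intended 'checkpoint: 4'.
Intended log window:
  4: gauge_drift returns 11
  5: intermediate pair 51, 11
  6: checkpoint: 4
Execution walk:
  probe_limits([10, 1, 10, 10, 11, 9]) -> 51  [called from fold_scores, line 25]
  gauge_drift([10, 1, 10, 10, 11, 9], 10) -> 11  [called from fold_scores, line 26]
  fold_scores([10, 1, 10, 10, 11, 9], 10) -> 0  [called from main, line 34]
Log origin:
  1: emitted by fold_scores (line 24)
  2: emitted by probe_limits (line 5)
  3: emitted by gauge_drift (line 9)
  4: emitted by gauge_drift (line 14)
  5: emitted by fold_scores (line 27)
  6: emitted by main (line 35)
A correct fix: line 29: replace `mid` with `mark`.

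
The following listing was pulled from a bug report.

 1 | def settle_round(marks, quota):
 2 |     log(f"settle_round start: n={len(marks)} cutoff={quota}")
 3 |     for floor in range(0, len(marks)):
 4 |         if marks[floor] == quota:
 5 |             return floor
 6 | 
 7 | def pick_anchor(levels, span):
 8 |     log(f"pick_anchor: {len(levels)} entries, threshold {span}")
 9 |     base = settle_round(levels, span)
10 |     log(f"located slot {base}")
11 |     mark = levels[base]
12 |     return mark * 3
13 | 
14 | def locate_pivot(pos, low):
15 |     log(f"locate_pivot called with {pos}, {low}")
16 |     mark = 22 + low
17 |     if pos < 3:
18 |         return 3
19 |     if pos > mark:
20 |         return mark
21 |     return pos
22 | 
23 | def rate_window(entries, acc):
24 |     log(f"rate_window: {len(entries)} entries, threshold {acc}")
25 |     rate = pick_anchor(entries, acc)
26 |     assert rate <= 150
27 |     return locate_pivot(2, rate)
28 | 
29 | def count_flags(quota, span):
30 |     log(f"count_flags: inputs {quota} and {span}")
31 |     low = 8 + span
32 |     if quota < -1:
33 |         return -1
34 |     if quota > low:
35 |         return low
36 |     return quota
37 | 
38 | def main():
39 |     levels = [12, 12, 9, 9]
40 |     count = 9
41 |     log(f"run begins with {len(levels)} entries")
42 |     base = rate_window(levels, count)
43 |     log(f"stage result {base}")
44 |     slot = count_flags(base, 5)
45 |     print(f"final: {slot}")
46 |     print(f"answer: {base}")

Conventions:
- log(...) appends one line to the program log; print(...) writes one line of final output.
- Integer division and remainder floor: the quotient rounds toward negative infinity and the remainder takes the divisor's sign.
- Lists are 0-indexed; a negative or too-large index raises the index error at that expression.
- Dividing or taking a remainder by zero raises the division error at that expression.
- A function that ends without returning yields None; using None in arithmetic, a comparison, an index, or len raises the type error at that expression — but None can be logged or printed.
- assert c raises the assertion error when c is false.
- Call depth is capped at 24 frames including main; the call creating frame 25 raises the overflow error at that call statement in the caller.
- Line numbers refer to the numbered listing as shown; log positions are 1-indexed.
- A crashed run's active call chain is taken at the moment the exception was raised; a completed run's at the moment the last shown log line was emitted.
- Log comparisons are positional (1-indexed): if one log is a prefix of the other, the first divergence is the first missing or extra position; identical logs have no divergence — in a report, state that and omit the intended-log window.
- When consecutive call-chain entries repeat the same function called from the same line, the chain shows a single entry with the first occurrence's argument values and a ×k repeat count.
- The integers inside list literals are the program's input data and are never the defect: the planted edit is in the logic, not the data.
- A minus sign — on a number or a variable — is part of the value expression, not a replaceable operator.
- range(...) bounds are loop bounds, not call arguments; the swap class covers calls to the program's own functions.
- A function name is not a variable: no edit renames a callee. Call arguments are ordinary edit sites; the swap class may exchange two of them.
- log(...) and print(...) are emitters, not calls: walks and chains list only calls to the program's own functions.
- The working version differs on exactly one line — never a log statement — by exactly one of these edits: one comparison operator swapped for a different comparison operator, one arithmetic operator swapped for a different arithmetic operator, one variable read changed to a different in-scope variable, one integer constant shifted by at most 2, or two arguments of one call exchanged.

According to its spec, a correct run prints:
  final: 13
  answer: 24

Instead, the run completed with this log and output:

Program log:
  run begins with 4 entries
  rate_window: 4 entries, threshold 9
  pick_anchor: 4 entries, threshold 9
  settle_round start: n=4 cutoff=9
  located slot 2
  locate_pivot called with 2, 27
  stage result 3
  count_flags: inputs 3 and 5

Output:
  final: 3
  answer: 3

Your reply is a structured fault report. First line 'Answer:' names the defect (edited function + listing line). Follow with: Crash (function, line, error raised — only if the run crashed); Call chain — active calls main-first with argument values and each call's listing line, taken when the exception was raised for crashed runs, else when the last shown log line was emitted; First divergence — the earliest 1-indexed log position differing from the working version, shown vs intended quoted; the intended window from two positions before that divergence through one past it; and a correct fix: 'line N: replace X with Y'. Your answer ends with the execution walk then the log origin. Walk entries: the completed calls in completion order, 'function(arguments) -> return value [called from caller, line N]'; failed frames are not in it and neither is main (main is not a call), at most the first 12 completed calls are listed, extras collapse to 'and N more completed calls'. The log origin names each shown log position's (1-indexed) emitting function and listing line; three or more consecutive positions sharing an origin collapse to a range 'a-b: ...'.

Answer: the defect is in rate_window at line 27.
Key fact: Log line 6 is where behavior first shows: 'locate_pivot called with 2, 27' appears instead of 'locate_pivot called with 27, 2'.
Call chain: main -> count_flags(3, 5) (called at line 44).
First divergence: position 6 — shown 'locate_pivot called with 2, 27', intended 'locate_pivot called with 27, 2'.
Intended log window:
  4: settle_round start: n=4 cutoff=9
  5: located slot 2
  6: locate_pivot called with 27, 2
  7: stage result 24
Execution walk:
  settle_round([12, 12, 9, 9], 9) -> 2  [called from pick_anchor, line 9]
  pick_anchor([12, 12, 9, 9], 9) -> 27  [called from rate_window, line 25]
  locate_pivot(2, 27) -> 3  [called from rate_window, line 27]
  rate_window([12, 12, 9, 9], 9) -> 3  [called from main, line 42]
  count_flags(3, 5) -> 3  [called from main, line 44]
Origin of each log line:
  1: from main, line 41
  2: from rate_window, line 24
  3: from pick_anchor, line 8
  4: from settle_round, line 2
  5: from pick_anchor, line 10
  6: from locate_pivot, line 15
  7: from main, line 43
  8: from count_flags, line 30
A correct fix: line 27: replace `locate_pivot(2, rate)` with `locate_pivot(rate, 2)`.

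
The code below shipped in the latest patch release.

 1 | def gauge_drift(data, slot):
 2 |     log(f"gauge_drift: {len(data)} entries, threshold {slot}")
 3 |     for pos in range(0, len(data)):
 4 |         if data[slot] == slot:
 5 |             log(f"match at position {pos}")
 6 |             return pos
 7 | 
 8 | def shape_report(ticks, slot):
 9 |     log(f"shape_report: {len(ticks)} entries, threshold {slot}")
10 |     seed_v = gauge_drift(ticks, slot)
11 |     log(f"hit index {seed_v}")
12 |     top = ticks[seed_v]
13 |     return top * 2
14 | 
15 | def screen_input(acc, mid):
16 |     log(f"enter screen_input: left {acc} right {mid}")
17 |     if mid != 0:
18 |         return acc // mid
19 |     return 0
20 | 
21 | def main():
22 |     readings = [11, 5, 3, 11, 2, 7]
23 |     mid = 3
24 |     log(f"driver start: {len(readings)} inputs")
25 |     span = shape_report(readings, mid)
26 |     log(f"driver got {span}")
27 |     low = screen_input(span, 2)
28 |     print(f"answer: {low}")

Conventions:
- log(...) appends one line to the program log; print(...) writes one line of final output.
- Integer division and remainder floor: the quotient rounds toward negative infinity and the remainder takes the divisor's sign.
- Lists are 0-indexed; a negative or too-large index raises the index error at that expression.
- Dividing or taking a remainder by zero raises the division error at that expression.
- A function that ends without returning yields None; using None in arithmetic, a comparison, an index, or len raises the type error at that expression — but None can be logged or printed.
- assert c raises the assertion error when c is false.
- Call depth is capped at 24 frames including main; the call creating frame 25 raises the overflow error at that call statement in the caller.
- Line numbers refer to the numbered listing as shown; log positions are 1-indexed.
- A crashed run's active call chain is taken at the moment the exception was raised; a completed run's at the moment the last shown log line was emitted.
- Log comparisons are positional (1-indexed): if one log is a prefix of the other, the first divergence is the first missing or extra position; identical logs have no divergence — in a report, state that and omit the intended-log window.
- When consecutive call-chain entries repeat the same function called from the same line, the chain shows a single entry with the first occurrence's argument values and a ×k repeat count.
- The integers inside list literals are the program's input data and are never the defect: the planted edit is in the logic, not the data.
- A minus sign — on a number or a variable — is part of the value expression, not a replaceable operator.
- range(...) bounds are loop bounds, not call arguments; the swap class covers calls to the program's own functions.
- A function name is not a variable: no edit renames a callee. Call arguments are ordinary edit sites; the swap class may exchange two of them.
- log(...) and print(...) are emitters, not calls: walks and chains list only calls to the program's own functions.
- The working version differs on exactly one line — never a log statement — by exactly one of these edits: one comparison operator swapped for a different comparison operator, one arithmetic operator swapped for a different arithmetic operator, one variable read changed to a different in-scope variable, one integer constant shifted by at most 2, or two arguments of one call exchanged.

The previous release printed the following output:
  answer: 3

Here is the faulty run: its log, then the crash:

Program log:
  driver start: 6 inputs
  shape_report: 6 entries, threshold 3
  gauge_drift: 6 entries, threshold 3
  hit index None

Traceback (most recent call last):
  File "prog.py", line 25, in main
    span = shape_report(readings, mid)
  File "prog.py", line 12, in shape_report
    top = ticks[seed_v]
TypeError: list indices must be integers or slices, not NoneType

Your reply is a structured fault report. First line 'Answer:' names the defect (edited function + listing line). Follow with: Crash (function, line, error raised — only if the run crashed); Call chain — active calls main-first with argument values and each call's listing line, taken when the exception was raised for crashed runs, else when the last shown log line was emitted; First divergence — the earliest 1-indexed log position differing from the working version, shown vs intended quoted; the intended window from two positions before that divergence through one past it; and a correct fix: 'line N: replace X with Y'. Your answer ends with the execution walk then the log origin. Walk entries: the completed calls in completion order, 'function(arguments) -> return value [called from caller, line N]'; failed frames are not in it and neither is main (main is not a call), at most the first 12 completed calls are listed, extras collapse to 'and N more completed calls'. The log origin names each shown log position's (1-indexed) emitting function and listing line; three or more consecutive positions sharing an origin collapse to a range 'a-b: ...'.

Answer: the defect is in gauge_drift at line 4.
Key fact: Position 4 is the first bad log line: 'hit index None' should read 'match at position 2'.
Crash: shape_report, line 12, TypeError.
Call chain: main -> shape_report([11, 5, 3, 11, 2, 7], 3) (called at line 25).
First divergence: position 4; shown 'hit index None' vs intended 'match at position 2'.
Intended log window:
  2: shape_report: 6 entries, threshold 3
  3: gauge_drift: 6 entries, threshold 3
  4: match at position 2
  5: hit index 2
Execution walk:
  gauge_drift([11, 5, 3, 11, 2, 7], 3) -> None  [called from shape_report, line 10]
Origin of each log line:
  1: emitted by main (line 24)
  2: emitted by shape_report (line 9)
  3: emitted by gauge_drift (line 2)
  4: emitted by shape_report (line 11)
A correct fix: line 4: replace `data[slot]` with `data[pos]`.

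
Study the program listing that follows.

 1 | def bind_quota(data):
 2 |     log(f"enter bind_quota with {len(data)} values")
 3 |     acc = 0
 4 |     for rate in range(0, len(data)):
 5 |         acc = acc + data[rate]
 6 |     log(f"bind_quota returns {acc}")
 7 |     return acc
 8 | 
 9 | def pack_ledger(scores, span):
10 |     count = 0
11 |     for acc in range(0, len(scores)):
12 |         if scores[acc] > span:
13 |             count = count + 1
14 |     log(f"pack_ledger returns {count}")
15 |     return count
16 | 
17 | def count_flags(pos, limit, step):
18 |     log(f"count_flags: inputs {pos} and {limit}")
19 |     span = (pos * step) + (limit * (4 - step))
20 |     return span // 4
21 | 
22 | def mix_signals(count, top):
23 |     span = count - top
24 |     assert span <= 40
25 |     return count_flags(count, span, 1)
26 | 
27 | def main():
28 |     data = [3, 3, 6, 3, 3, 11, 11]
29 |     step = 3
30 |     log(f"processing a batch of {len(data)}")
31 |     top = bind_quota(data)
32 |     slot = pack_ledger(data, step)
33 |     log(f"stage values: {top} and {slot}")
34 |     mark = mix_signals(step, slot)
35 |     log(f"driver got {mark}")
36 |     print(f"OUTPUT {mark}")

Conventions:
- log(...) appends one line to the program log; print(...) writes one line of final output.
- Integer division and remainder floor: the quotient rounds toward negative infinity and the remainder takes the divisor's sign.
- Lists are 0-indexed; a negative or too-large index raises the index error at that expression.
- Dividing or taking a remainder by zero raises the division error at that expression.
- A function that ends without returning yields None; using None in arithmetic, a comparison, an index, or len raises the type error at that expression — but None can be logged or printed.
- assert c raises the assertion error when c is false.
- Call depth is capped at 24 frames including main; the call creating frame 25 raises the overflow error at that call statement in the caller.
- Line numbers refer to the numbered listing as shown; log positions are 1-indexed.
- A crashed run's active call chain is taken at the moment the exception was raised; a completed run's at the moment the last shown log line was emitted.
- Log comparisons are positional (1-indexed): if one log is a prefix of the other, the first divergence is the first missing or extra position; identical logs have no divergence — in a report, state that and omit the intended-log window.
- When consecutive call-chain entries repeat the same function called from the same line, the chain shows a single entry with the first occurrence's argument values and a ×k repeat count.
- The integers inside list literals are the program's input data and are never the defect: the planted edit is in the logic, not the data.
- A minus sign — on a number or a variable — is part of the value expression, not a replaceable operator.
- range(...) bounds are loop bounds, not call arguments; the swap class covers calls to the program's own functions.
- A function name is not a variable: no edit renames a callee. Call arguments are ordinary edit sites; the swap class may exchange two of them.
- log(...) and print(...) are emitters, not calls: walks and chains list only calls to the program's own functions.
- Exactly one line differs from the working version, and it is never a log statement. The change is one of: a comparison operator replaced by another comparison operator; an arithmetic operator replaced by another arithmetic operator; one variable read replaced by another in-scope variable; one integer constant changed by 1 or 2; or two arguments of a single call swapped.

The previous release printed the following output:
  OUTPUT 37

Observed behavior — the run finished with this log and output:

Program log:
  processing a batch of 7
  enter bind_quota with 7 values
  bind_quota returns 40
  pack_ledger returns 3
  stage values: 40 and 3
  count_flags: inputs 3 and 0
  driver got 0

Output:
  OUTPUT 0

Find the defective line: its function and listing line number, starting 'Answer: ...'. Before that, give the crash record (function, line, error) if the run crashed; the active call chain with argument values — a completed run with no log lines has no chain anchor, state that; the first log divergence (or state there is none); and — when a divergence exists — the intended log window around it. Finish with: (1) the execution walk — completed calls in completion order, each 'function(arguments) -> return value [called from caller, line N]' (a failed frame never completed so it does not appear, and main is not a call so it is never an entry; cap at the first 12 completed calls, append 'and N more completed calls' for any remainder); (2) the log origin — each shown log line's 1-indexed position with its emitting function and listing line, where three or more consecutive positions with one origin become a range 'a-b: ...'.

Answer: the defect is in main at line 34.
Key fact: The earliest visible damage is log position 6 — 'count_flags: inputs 3 and 0' rather than the intended 'count_flags: inputs 40 and 37'.
Call chain: main.
First divergence: position 6; shown 'count_flags: inputs 3 and 0' vs intended 'count_flags: inputs 40 and 37'.
Intended log window:
  4: pack_ledger returns 3
  5: stage values: 40 and 3
  6: count_flags: inputs 40 and 37
  7: driver got 37
Execution walk:
  bind_quota([3, 3, 6, 3, 3, 11, 11]) -> 40  [called from main, line 31]
  pack_ledger([3, 3, 6, 3, 3, 11, 11], 3) -> 3  [called from main, line 32]
  count_flags(3, 0, 1) -> 0  [called from mix_signals, line 25]
  mix_signals(3, 3) -> 0  [called from main, line 34]
Log origin:
  1: from main, line 30
  2: from bind_quota, line 2
  3: from bind_quota, line 6
  4: from pack_ledger, line 14
  5: from main, line 33
  6: from count_flags, line 18
  7: from main, line 35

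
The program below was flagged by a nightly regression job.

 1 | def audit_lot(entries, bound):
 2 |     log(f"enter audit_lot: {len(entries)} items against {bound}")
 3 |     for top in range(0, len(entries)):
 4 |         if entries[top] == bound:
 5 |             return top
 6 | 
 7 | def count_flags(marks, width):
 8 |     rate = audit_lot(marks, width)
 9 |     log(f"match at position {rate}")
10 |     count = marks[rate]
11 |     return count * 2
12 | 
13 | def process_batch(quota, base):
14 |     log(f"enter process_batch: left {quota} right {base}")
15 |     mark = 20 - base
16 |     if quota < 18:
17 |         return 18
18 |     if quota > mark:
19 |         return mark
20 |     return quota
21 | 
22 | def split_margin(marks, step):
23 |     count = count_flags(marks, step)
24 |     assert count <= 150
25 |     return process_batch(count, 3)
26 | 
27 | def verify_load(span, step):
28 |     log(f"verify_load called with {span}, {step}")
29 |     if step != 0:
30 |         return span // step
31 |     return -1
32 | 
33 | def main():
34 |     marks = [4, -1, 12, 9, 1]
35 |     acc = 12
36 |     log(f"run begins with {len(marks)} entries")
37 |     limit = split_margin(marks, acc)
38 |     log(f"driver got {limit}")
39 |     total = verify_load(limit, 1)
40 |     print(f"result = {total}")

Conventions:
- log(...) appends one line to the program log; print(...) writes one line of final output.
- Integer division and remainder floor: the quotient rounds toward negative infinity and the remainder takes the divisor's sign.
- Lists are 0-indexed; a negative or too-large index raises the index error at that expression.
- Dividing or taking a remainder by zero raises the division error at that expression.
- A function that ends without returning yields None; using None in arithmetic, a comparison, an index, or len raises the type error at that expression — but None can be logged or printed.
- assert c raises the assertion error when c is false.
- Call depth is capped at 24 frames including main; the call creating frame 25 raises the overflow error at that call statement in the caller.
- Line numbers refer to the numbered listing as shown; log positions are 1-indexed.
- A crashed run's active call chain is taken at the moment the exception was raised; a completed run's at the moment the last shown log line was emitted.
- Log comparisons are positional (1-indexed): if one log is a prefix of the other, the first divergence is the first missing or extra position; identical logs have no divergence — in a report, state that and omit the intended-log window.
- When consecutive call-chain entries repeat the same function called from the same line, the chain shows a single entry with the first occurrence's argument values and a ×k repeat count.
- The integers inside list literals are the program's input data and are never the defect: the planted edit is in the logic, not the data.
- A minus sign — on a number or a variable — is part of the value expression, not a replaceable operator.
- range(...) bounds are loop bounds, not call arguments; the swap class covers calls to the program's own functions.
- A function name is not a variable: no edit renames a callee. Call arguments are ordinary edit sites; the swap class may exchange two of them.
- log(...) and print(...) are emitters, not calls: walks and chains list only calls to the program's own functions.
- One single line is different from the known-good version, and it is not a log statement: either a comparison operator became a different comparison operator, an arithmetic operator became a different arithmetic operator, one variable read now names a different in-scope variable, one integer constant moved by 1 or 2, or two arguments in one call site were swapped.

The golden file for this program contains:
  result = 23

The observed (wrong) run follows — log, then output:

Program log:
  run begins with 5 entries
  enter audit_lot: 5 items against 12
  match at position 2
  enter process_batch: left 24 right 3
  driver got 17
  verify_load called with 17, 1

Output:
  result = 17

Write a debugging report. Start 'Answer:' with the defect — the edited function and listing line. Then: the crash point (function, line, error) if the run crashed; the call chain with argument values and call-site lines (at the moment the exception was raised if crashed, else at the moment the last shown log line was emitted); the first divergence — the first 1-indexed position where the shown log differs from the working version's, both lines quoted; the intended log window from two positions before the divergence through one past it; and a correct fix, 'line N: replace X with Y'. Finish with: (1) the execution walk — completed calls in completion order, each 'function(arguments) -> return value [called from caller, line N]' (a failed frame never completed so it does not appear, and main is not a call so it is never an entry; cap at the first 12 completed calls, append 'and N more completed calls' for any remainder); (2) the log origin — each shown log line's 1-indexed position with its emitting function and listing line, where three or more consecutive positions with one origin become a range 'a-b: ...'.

Answer: the defect is in process_batch at line 15.
Core observation: Position 5 is the first bad log line: 'driver got 17' should read 'driver got 23'.
Call chain: main -> verify_load(17, 1) (called at line 39).
First divergence: position 5 — shown 'driver got 17', intended 'driver got 23'.
Intended log window:
  3: match at position 2
  4: enter process_batch: left 24 right 3
  5: driver got 23
  6: verify_load called with 23, 1
Execution walk:
  audit_lot([4, -1, 12, 9, 1], 12) -> 2  [called from count_flags, line 8]
  count_flags([4, -1, 12, 9, 1], 12) -> 24  [called from split_margin, line 23]
  process_batch(24, 3) -> 17  [called from split_margin, line 25]
  split_margin([4, -1, 12, 9, 1], 12) -> 17  [called from main, line 37]
  verify_load(17, 1) -> 17  [called from main, line 39]
Log origin:
  1 — main, line 36
  2 — audit_lot, line 2
  3 — count_flags, line 9
  4 — process_batch, line 14
  5 — main, line 38
  6 — verify_load, line 28
A correct fix: line 15: replace `-` with `+`.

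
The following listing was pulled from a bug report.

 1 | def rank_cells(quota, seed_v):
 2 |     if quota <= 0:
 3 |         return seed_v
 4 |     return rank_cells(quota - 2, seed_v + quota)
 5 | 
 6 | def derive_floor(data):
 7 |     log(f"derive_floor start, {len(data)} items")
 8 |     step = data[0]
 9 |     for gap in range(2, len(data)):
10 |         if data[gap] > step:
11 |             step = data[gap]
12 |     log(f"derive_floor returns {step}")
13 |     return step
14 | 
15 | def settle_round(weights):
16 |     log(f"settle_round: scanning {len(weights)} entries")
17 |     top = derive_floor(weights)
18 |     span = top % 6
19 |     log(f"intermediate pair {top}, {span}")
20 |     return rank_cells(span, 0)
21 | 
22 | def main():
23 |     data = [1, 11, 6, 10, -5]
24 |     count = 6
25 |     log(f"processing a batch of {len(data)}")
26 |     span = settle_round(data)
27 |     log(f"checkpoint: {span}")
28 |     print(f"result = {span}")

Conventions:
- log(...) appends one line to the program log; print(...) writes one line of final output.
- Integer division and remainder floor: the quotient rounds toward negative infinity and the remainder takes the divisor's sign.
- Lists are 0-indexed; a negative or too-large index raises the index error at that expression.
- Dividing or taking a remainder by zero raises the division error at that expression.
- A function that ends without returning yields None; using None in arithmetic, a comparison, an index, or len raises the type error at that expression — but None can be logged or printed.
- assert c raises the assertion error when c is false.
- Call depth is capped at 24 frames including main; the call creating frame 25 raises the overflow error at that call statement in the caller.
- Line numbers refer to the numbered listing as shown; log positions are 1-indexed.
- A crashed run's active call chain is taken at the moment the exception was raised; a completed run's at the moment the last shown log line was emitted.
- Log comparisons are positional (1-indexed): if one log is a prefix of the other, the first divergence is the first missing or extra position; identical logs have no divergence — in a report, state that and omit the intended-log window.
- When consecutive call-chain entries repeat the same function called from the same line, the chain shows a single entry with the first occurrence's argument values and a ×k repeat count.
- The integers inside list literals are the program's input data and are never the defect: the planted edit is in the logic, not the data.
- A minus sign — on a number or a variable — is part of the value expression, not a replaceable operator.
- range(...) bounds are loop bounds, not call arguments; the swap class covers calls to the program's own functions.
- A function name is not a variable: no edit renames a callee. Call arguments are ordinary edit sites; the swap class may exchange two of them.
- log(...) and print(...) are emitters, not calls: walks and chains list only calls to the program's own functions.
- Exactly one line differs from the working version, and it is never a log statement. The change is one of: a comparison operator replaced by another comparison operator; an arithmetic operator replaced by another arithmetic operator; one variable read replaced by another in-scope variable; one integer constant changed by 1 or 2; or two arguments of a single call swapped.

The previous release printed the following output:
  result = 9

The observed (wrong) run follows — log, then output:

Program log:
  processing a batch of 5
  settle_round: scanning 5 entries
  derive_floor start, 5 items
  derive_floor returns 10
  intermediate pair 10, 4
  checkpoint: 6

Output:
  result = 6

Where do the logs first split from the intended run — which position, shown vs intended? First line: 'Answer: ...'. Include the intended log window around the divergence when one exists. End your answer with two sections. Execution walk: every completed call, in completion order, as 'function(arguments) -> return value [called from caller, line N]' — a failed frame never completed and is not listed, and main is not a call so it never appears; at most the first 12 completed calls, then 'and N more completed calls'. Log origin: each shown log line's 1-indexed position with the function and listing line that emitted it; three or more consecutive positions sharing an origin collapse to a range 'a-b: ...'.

Answer: position 4; shown 'derive_floor returns 10' vs intended 'derive_floor returns 11'.
Intended log window:
  2: settle_round: scanning 5 entries
  3: derive_floor start, 5 items
  4: derive_floor returns 11
  5: intermediate pair 11, 5
Execution walk:
  derive_floor([1, 11, 6, 10, -5]) -> 10  [called from settle_round, line 17]
  rank_cells(0, 6) -> 6  [called from rank_cells, line 4]
  rank_cells(2, 4) -> 6  [called from rank_cells, line 4]
  rank_cells(4, 0) -> 6  [called from settle_round, line 20]
  settle_round([1, 11, 6, 10, -5]) -> 6  [called from main, line 26]
Log line origins:
  1: logged in main at line 25
  2: logged in settle_round at line 16
  3: logged in derive_floor at line 7
  4: logged in derive_floor at line 12
  5: logged in settle_round at line 19
  6: logged in main at line 27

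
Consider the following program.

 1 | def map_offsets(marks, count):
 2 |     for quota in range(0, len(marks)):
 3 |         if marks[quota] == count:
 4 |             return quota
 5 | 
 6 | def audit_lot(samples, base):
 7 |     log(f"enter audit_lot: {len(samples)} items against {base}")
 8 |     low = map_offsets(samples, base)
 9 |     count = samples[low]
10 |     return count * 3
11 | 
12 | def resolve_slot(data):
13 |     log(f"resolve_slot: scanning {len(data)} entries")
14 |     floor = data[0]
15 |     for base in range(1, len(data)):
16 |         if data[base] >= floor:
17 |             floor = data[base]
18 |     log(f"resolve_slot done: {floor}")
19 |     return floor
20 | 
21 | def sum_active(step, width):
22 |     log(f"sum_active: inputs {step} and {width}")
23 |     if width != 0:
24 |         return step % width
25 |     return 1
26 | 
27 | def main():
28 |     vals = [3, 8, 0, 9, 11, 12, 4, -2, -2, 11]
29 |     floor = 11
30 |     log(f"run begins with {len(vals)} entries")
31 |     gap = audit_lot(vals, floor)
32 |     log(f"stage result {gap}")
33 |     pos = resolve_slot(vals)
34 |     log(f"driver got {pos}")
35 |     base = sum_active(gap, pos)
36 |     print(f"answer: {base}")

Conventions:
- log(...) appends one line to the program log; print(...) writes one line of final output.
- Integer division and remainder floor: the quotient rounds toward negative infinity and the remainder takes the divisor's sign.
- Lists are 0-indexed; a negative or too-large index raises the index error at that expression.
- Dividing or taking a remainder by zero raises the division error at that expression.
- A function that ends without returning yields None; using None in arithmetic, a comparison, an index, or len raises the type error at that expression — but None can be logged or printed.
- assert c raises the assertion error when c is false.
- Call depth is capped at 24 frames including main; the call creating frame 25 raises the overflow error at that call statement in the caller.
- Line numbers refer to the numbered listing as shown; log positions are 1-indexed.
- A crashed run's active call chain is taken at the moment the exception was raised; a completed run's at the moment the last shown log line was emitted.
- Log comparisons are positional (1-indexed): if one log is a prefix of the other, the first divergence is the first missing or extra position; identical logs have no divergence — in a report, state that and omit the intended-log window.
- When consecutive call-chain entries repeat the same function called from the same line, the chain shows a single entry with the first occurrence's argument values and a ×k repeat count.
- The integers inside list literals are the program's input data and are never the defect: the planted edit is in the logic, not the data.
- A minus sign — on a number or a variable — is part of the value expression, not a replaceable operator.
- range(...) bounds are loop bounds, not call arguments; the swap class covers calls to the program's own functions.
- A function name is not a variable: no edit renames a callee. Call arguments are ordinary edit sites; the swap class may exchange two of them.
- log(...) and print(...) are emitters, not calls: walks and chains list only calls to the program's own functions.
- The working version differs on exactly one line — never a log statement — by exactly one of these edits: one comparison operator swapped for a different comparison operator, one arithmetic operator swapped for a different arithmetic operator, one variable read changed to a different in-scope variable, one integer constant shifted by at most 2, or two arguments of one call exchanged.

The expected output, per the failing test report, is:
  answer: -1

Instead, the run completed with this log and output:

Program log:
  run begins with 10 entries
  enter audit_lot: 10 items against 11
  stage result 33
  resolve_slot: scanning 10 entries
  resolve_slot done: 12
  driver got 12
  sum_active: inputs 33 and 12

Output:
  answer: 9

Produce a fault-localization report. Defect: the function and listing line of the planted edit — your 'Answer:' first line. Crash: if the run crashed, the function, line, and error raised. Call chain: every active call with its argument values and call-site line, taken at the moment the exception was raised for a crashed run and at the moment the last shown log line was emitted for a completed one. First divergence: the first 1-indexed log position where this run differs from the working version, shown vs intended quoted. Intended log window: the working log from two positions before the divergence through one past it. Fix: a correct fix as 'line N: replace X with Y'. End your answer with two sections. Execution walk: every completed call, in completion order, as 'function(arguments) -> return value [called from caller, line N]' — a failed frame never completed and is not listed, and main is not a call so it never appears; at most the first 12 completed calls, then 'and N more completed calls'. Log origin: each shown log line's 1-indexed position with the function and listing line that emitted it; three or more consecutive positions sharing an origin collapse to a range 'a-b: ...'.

Answer: the defect is in resolve_slot at line 16.
Key fact: Everything matches until log position 5, which reads 'resolve_slot done: 12' in place of 'resolve_slot done: -2'.
Call chain: main -> sum_active(33, 12) (called at line 35).
First divergence: at position 5 the run shows 'resolve_slot done: 12' where the working version logs 'resolve_slot done: -2'.
Intended log window:
  3: stage result 33
  4: resolve_slot: scanning 10 entries
  5: resolve_slot done: -2
  6: driver got -2
Execution walk:
  map_offsets([3, 8, 0, 9, 11, 12, 4, -2, -2, 11], 11) -> 4  [called from audit_lot, line 8]
  audit_lot([3, 8, 0, 9, 11, 12, 4, -2, -2, 11], 11) -> 33  [called from main, line 31]
  resolve_slot([3, 8, 0, 9, 11, 12, 4, -2, -2, 11]) -> 12  [called from main, line 33]
  sum_active(33, 12) -> 9  [called from main, line 35]
Origin of each log line:
  1: logged in main at line 30
  2: logged in audit_lot at line 7
  3: logged in main at line 32
  4: logged in resolve_slot at line 13
  5: logged in resolve_slot at line 18
  6: logged in main at line 34
  7: logged in sum_active at line 22
A correct fix: line 16: replace `>=` with `<`.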